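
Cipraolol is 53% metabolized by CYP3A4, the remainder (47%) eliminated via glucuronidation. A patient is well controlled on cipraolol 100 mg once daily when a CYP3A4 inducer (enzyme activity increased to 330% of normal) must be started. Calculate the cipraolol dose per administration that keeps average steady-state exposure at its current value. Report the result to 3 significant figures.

The CYP3A4 pathway (53% of clearance) is boosted to 3.3× activity: 0.53 × 3.3 = 1.749.
The remaining 47% of clearance is unaffected.
New clearance relative to baseline: 1.749 + 0.47 = 2.219.
To maintain the same steady-state level, dose must scale with clearance: new dose = 100 × 2.219 = 222 mg.

222 mg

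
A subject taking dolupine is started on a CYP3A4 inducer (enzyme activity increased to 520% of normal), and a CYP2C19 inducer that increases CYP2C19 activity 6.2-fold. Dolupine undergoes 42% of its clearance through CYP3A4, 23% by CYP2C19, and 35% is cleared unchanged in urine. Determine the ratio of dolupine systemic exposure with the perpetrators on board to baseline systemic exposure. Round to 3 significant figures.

0.253

The CYP3A4 pathway (42% of clearance) rises to 5.2× activity: 0.42 × 5.2 = 2.184.
The CYP2C19 pathway (23% of clearance) increases to 6.2× activity: 0.23 × 6.2 = 1.426.
Non-CYP routes (35%) are unchanged.
New clearance relative to baseline: 2.184 + 1.426 + 0.35 = 3.96.
Because systemic exposure varies inversely with clearance, the combined effect is 1 / 3.96 = 0.253.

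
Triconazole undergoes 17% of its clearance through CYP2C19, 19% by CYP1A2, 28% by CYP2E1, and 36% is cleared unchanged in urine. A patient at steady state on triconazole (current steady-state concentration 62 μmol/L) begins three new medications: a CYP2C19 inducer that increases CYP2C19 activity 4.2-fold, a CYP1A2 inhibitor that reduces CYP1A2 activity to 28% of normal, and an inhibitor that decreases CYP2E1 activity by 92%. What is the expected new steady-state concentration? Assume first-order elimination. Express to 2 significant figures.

54 μmol/L

CYP2C19: 0.17 × 4.2 = 0.714
CYP1A2: 0.19 × 0.28 = 0.0532
CYP2E1: 0.28 × 0.08 = 0.0224
Other: 0.36 (unchanged)
CL_new/CL_old = 0.714 + 0.0532 + 0.0224 + 0.36 = 1.1496.
New steady-state concentration = 62 / 1.1496 = 54 μmol/L (concentration scales inversely with clearance).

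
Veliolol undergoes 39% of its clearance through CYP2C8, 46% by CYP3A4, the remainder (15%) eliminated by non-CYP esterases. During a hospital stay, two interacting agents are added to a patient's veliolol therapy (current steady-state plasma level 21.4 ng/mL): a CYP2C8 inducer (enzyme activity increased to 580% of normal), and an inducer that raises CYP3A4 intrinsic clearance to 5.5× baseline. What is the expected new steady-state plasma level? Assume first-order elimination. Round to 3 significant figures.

The CYP2C8 pathway (39% of clearance) increases to 5.8× activity: 0.39 × 5.8 = 2.262.
The CYP3A4 pathway (46% of clearance) increases to 5.5× activity: 0.46 × 5.5 = 2.53.
Non-CYP routes (15%) are unchanged.
New clearance relative to baseline: 2.262 + 2.53 + 0.15 = 4.942.
Dividing the baseline by the relative clearance: 21.4 / 4.942 = 4.33 ng/mL.

4.33 ng/mL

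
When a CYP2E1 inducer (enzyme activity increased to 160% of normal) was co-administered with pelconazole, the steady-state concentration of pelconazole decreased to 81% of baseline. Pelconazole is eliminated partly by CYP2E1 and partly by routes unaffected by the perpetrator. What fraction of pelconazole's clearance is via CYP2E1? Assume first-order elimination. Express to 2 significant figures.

Let x = fm,CYP2E1. Because steady-state concentration ∝ 1/CL, relative clearance rose to 1/0.810 = 1.235.
Setting x·1.6 + (1 − x) = 1.235 and solving: x = (1.235 − 1)/(1.6 − 1) = 0.39.

0.39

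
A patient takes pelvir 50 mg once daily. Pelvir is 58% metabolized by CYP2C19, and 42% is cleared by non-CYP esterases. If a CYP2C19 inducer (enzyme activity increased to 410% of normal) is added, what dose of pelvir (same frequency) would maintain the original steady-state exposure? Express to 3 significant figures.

140 mg

The CYP2C19 pathway (58% of clearance) is boosted to 4.1× activity: 0.58 × 4.1 = 2.378.
Non-CYP routes (42%) are unchanged.
New clearance relative to baseline: 2.378 + 0.42 = 2.798.
Exposure is unchanged when dose changes in proportion to clearance. New dose = 50 mg × 2.798 = 140 mg.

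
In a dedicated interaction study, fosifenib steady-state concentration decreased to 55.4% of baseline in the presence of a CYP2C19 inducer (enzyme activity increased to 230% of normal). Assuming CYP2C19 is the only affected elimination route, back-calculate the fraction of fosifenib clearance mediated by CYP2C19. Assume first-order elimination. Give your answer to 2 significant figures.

0.62

Write x for the fraction cleared via CYP2C19. The observed steady-state concentration change means clearance rose to 1/0.554 = 1.805 of baseline.
Only the CYP2C19 route changed, so 1.805 = x·2.3 + (1 − x), giving x = 0.62.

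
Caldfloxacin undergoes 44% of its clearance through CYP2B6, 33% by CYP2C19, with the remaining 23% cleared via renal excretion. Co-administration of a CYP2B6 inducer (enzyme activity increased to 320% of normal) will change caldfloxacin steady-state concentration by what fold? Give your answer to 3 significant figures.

The CYP2B6 pathway (44% of clearance) increases to 3.2× activity: 0.44 × 3.2 = 1.408.
CYP2C19 (33%) and the residual 23% are unaffected.
New clearance relative to baseline: 1.408 + 0.33 + 0.23 = 1.968.
Since steady-state concentration ∝ 1/CL, the ratio is 1 / 1.968 = 0.508.

0.508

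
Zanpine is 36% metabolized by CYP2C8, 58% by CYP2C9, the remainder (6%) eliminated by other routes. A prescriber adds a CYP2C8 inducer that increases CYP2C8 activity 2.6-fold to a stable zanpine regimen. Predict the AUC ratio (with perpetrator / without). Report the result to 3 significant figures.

0.635

CYP2C8: 0.36 × 2.6 = 0.936
CYP2C9: 0.58 (unchanged)
Other: 0.06 (unchanged)
CL_new/CL_old = 0.936 + 0.58 + 0.06 = 1.576.
AUC ratio = CL_old/CL_new = 1 / 1.576 = 0.635.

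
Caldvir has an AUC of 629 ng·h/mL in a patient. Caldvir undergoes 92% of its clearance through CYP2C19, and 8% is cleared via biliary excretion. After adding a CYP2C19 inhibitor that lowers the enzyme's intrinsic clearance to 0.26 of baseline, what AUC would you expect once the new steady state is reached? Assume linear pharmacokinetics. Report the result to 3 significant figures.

1.97 × 10³ ng·h/mL

CYP2C19: 0.92 × 0.26 = 0.2392
Other: 0.08 (unchanged)
Relative clearance = 0.2392 + 0.08 = 0.3192.
AUC ∝ 1/CL, so new value = 629 / 0.3192 = 1.97 × 10³ ng·h/mL.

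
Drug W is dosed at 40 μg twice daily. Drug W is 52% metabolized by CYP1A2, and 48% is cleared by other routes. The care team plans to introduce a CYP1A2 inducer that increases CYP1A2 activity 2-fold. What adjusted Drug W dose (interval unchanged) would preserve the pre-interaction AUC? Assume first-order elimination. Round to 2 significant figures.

61 μg

CYP1A2: 0.52 × 2 = 1.04
Other: 0.48 (unchanged)
Relative clearance = 1.04 + 0.48 = 1.52.
Css,avg = (dose rate)/CL, so holding Css fixed requires dose ∝ CL: 40 × 1.52 = 61 μg.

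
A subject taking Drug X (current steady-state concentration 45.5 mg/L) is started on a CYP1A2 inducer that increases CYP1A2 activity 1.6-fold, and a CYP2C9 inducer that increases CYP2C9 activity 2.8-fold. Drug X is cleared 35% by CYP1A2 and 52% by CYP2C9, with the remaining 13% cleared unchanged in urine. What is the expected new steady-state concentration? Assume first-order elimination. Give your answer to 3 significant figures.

The CYP1A2 pathway (35% of clearance) rises to 1.6× activity: 0.35 × 1.6 = 0.56.
The CYP2C9 pathway (52% of clearance) is boosted to 2.8× activity: 0.52 × 2.8 = 1.456.
Non-CYP routes (13%) are unchanged.
CL_new/CL_old = 0.56 + 1.456 + 0.13 = 2.146.
New steady-state concentration = 45.5 / 2.146 = 21.2 mg/L (concentration scales inversely with clearance).

21.2 mg/L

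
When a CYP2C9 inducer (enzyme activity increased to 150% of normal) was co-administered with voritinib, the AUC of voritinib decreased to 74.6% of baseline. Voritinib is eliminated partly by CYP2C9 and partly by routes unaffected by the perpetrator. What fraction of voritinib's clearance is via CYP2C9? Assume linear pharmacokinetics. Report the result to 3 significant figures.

Let x = fm,CYP2C9. Because AUC ∝ 1/CL, relative clearance rose to 1/0.746 = 1.34.
Only the CYP2C9 route changed, so 1.34 = x·1.5 + (1 − x), giving x = 0.681.

0.681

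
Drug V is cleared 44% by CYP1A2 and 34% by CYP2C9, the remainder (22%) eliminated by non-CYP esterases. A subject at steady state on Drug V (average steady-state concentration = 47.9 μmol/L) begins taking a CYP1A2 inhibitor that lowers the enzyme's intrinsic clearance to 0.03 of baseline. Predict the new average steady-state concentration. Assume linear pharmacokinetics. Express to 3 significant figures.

83.6 μmol/L

CYP1A2: 0.44 × 0.03 = 0.0132
CYP2C9: 0.34 (unchanged)
Other: 0.22 (unchanged)
Relative clearance = 0.0132 + 0.34 + 0.22 = 0.5732.
With dosing unchanged, average steady-state concentration scales as 1/CL: 47.9 / 0.5732 = 83.6 μmol/L.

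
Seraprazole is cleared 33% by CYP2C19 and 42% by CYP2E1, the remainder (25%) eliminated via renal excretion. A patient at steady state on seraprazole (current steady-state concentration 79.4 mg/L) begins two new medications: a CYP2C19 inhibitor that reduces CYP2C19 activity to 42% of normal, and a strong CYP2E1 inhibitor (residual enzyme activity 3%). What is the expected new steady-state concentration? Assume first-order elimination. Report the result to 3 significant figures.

198 mg/L

CYP2C19: 0.33 × 0.42 = 0.1386
CYP2E1: 0.42 × 0.03 = 0.0126
Other: 0.25 (unchanged)
CL_new/CL_old = 0.1386 + 0.0126 + 0.25 = 0.4012.
Steady-state concentration ∝ 1/CL: new value = 79.4 / 0.4012 = 198 mg/L.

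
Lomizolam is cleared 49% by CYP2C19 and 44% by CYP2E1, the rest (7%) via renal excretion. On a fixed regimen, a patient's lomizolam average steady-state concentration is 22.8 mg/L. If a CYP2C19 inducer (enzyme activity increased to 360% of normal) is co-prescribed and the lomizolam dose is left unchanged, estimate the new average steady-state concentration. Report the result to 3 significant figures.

10.0 mg/L

The CYP2C19 pathway (49% of clearance) is boosted to 3.6× activity: 0.49 × 3.6 = 1.764.
CYP2E1 (44%) and the residual 7% are unaffected.
Relative clearance = 1.764 + 0.44 + 0.07 = 2.274.
New average steady-state concentration = baseline ÷ relative clearance = 22.8 / 2.274 = 10.0 mg/L.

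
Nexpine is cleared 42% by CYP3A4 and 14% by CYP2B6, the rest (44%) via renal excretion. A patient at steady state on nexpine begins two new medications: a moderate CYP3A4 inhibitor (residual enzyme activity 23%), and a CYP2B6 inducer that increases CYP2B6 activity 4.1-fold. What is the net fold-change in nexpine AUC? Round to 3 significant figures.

0.900

The CYP3A4 pathway (42% of clearance) falls to 0.23× activity: 0.42 × 0.23 = 0.0966.
The CYP2B6 pathway (14% of clearance) increases to 4.1× activity: 0.14 × 4.1 = 0.574.
The remaining 44% of clearance is unaffected.
New clearance relative to baseline: 0.0966 + 0.574 + 0.44 = 1.1106.
Net AUC ratio = 1 / 1.1106 = 0.900.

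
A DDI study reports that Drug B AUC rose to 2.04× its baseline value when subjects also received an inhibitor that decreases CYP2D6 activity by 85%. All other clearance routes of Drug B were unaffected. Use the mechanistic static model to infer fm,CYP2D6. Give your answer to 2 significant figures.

0.60

Call the CYP2D6 fraction fm. After the interaction, CL_new/CL_old = fm × 0.15 + (1 − fm).
AUC ratio = 1 / (new CL fraction), so new CL fraction = 1 / 2.04 = 0.4902.
fm × 0.15 + 1 − fm = 0.4902  ⇒  fm × (0.15 − 1) = −0.5098  ⇒  fm = 0.60.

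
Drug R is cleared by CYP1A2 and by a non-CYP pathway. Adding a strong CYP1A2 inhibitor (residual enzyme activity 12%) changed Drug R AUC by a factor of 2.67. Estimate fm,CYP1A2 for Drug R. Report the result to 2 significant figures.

0.71

Let fm be the CYP1A2 fraction. New clearance relative to baseline = fm × 0.12 + (1 − fm).
AUC ratio = 1 / (new CL fraction), so new CL fraction = 1 / 2.67 = 0.3745.
fm × 0.12 + 1 − fm = 0.3745  ⇒  fm × (0.12 − 1) = −0.6255  ⇒  fm = 0.71.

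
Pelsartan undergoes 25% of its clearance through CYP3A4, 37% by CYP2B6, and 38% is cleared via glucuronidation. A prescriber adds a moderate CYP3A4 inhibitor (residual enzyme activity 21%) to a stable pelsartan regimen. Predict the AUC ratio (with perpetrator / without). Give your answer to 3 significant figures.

CYP3A4: 0.25 × 0.21 = 0.0525
CYP2B6: 0.37 (unchanged)
Other: 0.38 (unchanged)
CL_new/CL_old = 0.0525 + 0.37 + 0.38 = 0.8025.
Since AUC ∝ 1/CL, the ratio is 1 / 0.8025 = 1.25.

1.25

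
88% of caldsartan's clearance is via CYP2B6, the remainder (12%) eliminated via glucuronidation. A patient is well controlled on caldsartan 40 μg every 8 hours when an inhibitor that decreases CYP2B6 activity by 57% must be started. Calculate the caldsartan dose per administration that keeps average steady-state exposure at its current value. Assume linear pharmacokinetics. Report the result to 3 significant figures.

The CYP2B6 pathway (88% of clearance) drops to 0.43× activity: 0.88 × 0.43 = 0.3784.
Non-CYP routes (12%) are unchanged.
CL_new/CL_old = 0.3784 + 0.12 = 0.4984.
Css,avg = (dose rate)/CL, so holding Css fixed requires dose ∝ CL: 40 × 0.4984 = 19.9 μg.

19.9 μg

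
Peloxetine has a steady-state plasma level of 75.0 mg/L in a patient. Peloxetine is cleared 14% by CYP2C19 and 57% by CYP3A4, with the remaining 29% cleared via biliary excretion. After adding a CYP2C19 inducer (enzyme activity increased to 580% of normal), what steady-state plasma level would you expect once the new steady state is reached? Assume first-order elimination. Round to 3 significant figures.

44.9 mg/L

The CYP2C19 pathway (14% of clearance) increases to 5.8× activity: 0.14 × 5.8 = 0.812.
CYP3A4 (57%) and the residual 29% are unaffected.
CL_new/CL_old = 0.812 + 0.57 + 0.29 = 1.672.
Steady-state plasma level ∝ 1/CL, so new value = 75.0 / 1.672 = 44.9 mg/L.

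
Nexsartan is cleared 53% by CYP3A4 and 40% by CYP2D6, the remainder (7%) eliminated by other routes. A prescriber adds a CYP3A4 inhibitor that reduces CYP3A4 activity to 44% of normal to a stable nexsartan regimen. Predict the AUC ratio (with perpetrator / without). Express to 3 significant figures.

1.42

CYP3A4: 0.53 × 0.44 = 0.2332
CYP2D6: 0.4 (unchanged)
Other: 0.07 (unchanged)
Relative clearance = 0.2332 + 0.4 + 0.07 = 0.7032.
Since AUC ∝ 1/CL, the ratio is 1 / 0.7032 = 1.42.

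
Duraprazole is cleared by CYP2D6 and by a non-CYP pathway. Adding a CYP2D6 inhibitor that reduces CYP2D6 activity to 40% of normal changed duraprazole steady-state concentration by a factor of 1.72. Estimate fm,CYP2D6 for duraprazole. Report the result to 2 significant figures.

Write x for the fraction cleared via CYP2D6. The observed steady-state concentration change means clearance fell to 1/1.72 = 0.5814 of baseline.
Setting x·0.4 + (1 − x) = 0.5814 and solving: x = (0.5814 − 1)/(0.4 − 1) = 0.70.

0.70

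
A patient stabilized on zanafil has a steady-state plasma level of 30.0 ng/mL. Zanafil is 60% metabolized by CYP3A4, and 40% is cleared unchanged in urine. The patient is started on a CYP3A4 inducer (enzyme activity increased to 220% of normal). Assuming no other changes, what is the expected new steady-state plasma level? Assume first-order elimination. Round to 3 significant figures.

17.4 ng/mL

The CYP3A4 pathway (60% of clearance) increases to 2.2× activity: 0.6 × 2.2 = 1.32.
Non-CYP routes (40%) are unchanged.
CL_new/CL_old = 1.32 + 0.4 = 1.72.
New steady-state plasma level = baseline ÷ relative clearance = 30.0 / 1.72 = 17.4 ng/mL.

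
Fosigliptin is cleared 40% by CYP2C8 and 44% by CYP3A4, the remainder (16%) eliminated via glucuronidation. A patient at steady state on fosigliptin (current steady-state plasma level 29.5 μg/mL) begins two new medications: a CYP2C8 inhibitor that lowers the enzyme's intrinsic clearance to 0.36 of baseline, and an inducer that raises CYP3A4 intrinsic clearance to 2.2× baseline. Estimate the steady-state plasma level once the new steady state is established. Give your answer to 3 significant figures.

23.2 μg/mL

The CYP2C8 pathway (40% of clearance) falls to 0.36× activity: 0.4 × 0.36 = 0.144.
The CYP3A4 pathway (44% of clearance) is boosted to 2.2× activity: 0.44 × 2.2 = 0.968.
Non-CYP routes (16%) are unchanged.
Relative clearance = 0.144 + 0.968 + 0.16 = 1.272.
Steady-state plasma level ∝ 1/CL: new value = 29.5 / 1.272 = 23.2 μg/mL.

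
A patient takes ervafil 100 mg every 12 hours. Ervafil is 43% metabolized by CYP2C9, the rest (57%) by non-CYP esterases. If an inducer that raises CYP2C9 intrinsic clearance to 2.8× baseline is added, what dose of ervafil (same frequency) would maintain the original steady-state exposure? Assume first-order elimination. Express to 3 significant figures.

177 mg

The CYP2C9 pathway (43% of clearance) rises to 2.8× activity: 0.43 × 2.8 = 1.204.
The remaining 57% of clearance is unaffected.
New clearance relative to baseline: 1.204 + 0.57 = 1.774.
To maintain the same steady-state level, dose must scale with clearance: new dose = 100 × 1.774 = 177 mg.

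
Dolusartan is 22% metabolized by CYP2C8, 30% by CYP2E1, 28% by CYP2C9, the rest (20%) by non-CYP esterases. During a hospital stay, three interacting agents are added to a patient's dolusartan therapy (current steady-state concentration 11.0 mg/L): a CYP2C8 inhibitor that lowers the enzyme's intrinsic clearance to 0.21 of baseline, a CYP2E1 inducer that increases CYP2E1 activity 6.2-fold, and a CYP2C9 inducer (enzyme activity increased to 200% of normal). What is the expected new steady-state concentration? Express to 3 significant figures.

The CYP2C8 pathway (22% of clearance) is reduced to 0.21× activity: 0.22 × 0.21 = 0.0462.
The CYP2E1 pathway (30% of clearance) increases to 6.2× activity: 0.3 × 6.2 = 1.86.
The CYP2C9 pathway (28% of clearance) is boosted to 2× activity: 0.28 × 2 = 0.56.
The remaining 20% of clearance is unaffected.
CL_new/CL_old = 0.0462 + 1.86 + 0.56 + 0.2 = 2.6662.
Steady-state concentration ∝ 1/CL: new value = 11.0 / 2.6662 = 4.13 mg/L.

4.13 mg/L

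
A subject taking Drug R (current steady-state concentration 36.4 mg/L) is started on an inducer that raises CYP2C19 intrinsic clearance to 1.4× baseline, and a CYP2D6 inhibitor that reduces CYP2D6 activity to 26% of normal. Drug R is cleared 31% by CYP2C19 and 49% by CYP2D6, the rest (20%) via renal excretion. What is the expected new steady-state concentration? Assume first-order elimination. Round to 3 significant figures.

47.8 mg/L

CYP2C19: 0.31 × 1.4 = 0.434
CYP2D6: 0.49 × 0.26 = 0.1274
Other: 0.2 (unchanged)
New clearance relative to baseline: 0.434 + 0.1274 + 0.2 = 0.7614.
Dividing the baseline by the relative clearance: 36.4 / 0.7614 = 47.8 mg/L.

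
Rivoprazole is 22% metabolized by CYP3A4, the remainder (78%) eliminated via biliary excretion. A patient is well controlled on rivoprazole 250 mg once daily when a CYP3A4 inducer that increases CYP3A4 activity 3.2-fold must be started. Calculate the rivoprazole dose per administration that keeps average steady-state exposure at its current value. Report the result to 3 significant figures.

The CYP3A4 pathway (22% of clearance) is boosted to 3.2× activity: 0.22 × 3.2 = 0.704.
Non-CYP routes (78%) are unchanged.
Relative clearance = 0.704 + 0.78 = 1.484.
To maintain the same steady-state level, dose must scale with clearance: new dose = 250 × 1.484 = 371 mg.

371 mg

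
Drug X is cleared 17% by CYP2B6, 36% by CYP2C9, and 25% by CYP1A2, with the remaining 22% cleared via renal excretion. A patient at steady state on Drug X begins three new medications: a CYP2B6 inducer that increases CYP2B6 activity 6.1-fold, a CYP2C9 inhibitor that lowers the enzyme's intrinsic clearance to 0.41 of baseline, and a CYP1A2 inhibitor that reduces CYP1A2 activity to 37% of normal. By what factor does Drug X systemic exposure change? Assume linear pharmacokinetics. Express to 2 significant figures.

0.67

The CYP2B6 pathway (17% of clearance) increases to 6.1× activity: 0.17 × 6.1 = 1.037.
The CYP2C9 pathway (36% of clearance) drops to 0.41× activity: 0.36 × 0.41 = 0.1476.
The CYP1A2 pathway (25% of clearance) falls to 0.37× activity: 0.25 × 0.37 = 0.0925.
Non-CYP routes (22%) are unchanged.
CL_new/CL_old = 1.037 + 0.1476 + 0.0925 + 0.22 = 1.4971.
Because systemic exposure varies inversely with clearance, the combined effect is 1 / 1.4971 = 0.67.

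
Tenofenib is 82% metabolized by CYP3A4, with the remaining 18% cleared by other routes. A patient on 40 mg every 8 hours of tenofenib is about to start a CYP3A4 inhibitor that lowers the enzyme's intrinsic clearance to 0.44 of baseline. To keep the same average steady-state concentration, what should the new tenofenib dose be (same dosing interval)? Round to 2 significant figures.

22 mg

CYP3A4: 0.82 × 0.44 = 0.3608
Other: 0.18 (unchanged)
New clearance relative to baseline: 0.3608 + 0.18 = 0.5408.
To maintain the same steady-state level, dose must scale with clearance: new dose = 40 × 0.5408 = 22 mg.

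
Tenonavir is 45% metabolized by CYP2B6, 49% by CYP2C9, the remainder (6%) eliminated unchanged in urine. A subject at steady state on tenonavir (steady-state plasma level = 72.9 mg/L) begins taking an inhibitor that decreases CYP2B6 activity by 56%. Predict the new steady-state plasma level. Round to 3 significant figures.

97.5 mg/L

CYP2B6: 0.45 × 0.44 = 0.198
CYP2C9: 0.49 (unchanged)
Other: 0.06 (unchanged)
Relative clearance = 0.198 + 0.49 + 0.06 = 0.748.
Steady-state plasma level ∝ 1/CL, so new value = 72.9 / 0.748 = 97.5 mg/L.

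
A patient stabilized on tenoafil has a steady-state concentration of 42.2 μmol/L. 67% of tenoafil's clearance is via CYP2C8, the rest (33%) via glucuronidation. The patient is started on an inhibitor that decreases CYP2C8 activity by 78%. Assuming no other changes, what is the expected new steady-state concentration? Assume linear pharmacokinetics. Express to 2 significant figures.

The CYP2C8 pathway (67% of clearance) falls to 0.22× activity: 0.67 × 0.22 = 0.1474.
The remaining 33% of clearance is unaffected.
New clearance relative to baseline: 0.1474 + 0.33 = 0.4774.
Steady-state concentration ∝ 1/CL, so new value = 42.2 / 0.4774 = 88 μmol/L.

88 μmol/L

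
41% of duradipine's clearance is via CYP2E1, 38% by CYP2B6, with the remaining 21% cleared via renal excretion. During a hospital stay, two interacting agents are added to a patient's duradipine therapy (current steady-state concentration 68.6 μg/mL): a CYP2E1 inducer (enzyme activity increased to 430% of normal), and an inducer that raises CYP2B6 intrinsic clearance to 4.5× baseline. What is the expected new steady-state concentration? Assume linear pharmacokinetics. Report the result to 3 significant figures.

18.6 μg/mL

The CYP2E1 pathway (41% of clearance) rises to 4.3× activity: 0.41 × 4.3 = 1.763.
The CYP2B6 pathway (38% of clearance) increases to 4.5× activity: 0.38 × 4.5 = 1.71.
The remaining 21% of clearance is unaffected.
CL_new/CL_old = 1.763 + 1.71 + 0.21 = 3.683.
Steady-state concentration ∝ 1/CL: new value = 68.6 / 3.683 = 18.6 μg/mL.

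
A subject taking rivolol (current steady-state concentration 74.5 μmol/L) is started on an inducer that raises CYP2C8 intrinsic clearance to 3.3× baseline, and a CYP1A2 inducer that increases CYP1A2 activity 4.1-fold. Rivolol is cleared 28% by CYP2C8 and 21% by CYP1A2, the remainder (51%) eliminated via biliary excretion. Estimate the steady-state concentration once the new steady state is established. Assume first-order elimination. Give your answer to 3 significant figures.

The CYP2C8 pathway (28% of clearance) increases to 3.3× activity: 0.28 × 3.3 = 0.924.
The CYP1A2 pathway (21% of clearance) increases to 4.1× activity: 0.21 × 4.1 = 0.861.
The remaining 51% of clearance is unaffected.
New clearance relative to baseline: 0.924 + 0.861 + 0.51 = 2.295.
Dividing the baseline by the relative clearance: 74.5 / 2.295 = 32.5 μmol/L.

32.5 μmol/L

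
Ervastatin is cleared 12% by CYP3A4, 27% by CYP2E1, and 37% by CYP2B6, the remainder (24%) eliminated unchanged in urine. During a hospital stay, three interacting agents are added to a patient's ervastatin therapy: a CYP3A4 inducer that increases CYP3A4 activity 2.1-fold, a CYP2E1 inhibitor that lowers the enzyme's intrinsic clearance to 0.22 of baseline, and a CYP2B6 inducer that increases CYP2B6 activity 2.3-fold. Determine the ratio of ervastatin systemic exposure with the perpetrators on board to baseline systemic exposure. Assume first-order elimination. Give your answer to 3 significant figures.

CYP3A4: 0.12 × 2.1 = 0.252
CYP2E1: 0.27 × 0.22 = 0.0594
CYP2B6: 0.37 × 2.3 = 0.851
Other: 0.24 (unchanged)
CL_new/CL_old = 0.252 + 0.0594 + 0.851 + 0.24 = 1.4024.
Net systemic exposure ratio = 1 / 1.4024 = 0.713.

0.713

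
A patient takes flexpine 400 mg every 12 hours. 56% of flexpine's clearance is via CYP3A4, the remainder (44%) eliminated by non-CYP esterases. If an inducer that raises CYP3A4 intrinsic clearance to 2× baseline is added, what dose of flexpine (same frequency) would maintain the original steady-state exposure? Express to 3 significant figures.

CYP3A4: 0.56 × 2 = 1.12
Other: 0.44 (unchanged)
CL_new/CL_old = 1.12 + 0.44 = 1.56.
To maintain the same steady-state level, dose must scale with clearance: new dose = 400 × 1.56 = 624 mg.

624 mg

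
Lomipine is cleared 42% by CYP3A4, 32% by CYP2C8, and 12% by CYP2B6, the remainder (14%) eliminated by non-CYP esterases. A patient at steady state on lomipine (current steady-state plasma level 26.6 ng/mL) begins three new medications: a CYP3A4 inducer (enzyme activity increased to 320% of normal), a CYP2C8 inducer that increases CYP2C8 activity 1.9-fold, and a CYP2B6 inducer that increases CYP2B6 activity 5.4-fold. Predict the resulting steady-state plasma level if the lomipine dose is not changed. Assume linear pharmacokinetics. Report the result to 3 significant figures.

9.71 ng/mL

The CYP3A4 pathway (42% of clearance) increases to 3.2× activity: 0.42 × 3.2 = 1.344.
The CYP2C8 pathway (32% of clearance) increases to 1.9× activity: 0.32 × 1.9 = 0.608.
The CYP2B6 pathway (12% of clearance) rises to 5.4× activity: 0.12 × 5.4 = 0.648.
Non-CYP routes (14%) are unchanged.
New clearance relative to baseline: 1.344 + 0.608 + 0.648 + 0.14 = 2.74.
Dividing the baseline by the relative clearance: 26.6 / 2.74 = 9.71 ng/mL.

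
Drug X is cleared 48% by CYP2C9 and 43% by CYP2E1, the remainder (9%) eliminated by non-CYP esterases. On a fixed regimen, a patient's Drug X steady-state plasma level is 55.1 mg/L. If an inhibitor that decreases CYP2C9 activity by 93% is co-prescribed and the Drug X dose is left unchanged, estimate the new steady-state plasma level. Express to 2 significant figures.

1.0 × 10² mg/L

The CYP2C9 pathway (48% of clearance) drops to 0.07× activity: 0.48 × 0.07 = 0.0336.
CYP2E1 (43%) and the residual 9% are unaffected.
Relative clearance = 0.0336 + 0.43 + 0.09 = 0.5536.
Steady-state plasma level ∝ 1/CL, so new value = 55.1 / 0.5536 = 1.0 × 10² mg/L.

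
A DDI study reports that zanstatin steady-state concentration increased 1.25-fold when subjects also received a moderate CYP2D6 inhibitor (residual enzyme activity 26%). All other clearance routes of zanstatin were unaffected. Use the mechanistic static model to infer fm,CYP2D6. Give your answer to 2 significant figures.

0.27

CL'/CL = 1 / 1.25 = 0.8
0.26·fm + (1 − fm) = 0.8
fm = (0.8 − 1) / (0.26 − 1) = 0.27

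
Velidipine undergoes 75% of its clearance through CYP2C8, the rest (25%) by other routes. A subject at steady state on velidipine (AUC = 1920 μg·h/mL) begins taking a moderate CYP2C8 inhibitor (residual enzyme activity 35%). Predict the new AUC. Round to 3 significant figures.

3.75 × 10³ μg·h/mL

The CYP2C8 pathway (75% of clearance) drops to 0.35× activity: 0.75 × 0.35 = 0.2625.
The remaining 25% of clearance is unaffected.
CL_new/CL_old = 0.2625 + 0.25 = 0.5125.
New AUC = baseline ÷ relative clearance = 1920 / 0.5125 = 3.75 × 10³ μg·h/mL.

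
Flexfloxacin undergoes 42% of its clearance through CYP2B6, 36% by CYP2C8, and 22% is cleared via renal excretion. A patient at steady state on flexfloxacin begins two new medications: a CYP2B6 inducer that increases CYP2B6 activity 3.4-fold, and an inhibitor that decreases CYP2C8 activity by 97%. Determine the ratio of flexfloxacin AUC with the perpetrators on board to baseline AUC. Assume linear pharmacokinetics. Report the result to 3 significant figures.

CYP2B6: 0.42 × 3.4 = 1.428
CYP2C8: 0.36 × 0.03 = 0.0108
Other: 0.22 (unchanged)
CL_new/CL_old = 1.428 + 0.0108 + 0.22 = 1.6588.
Because AUC varies inversely with clearance, the combined effect is 1 / 1.6588 = 0.603.

0.603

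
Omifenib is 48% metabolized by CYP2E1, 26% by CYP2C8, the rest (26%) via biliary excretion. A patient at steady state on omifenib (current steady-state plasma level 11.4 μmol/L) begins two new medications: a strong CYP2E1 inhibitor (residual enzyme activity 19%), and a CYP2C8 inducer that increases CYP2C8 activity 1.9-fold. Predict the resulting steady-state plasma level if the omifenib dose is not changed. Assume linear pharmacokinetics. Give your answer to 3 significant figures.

The CYP2E1 pathway (48% of clearance) falls to 0.19× activity: 0.48 × 0.19 = 0.0912.
The CYP2C8 pathway (26% of clearance) increases to 1.9× activity: 0.26 × 1.9 = 0.494.
The remaining 26% of clearance is unaffected.
Relative clearance = 0.0912 + 0.494 + 0.26 = 0.8452.
Dividing the baseline by the relative clearance: 11.4 / 0.8452 = 13.5 μmol/L.

13.5 μmol/L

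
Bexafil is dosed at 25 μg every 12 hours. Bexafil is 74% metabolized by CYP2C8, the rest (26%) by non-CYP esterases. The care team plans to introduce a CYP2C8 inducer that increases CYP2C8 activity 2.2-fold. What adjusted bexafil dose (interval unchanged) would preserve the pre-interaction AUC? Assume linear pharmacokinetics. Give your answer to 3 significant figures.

The CYP2C8 pathway (74% of clearance) rises to 2.2× activity: 0.74 × 2.2 = 1.628.
The remaining 26% of clearance is unaffected.
New clearance relative to baseline: 1.628 + 0.26 = 1.888.
Css,avg = (dose rate)/CL, so holding Css fixed requires dose ∝ CL: 25 × 1.888 = 47.2 μg.

47.2 μg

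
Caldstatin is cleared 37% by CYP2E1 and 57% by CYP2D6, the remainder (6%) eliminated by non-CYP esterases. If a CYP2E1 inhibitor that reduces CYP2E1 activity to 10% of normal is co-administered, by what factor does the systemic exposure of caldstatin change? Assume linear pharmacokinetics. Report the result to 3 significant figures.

1.50

CYP2E1: 0.37 × 0.1 = 0.037
CYP2D6: 0.57 (unchanged)
Other: 0.06 (unchanged)
New clearance relative to baseline: 0.037 + 0.57 + 0.06 = 0.667.
Systemic exposure is inversely proportional to clearance, so the fold-change is 1 / 0.667 = 1.50.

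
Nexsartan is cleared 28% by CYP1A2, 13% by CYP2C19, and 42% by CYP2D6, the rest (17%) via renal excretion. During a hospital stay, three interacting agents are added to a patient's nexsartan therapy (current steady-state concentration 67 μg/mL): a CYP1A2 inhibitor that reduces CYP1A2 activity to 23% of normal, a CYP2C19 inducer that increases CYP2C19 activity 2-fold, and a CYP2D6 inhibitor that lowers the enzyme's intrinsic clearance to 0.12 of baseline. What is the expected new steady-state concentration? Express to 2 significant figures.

1.2 × 10² μg/mL

The CYP1A2 pathway (28% of clearance) drops to 0.23× activity: 0.28 × 0.23 = 0.0644.
The CYP2C19 pathway (13% of clearance) is boosted to 2× activity: 0.13 × 2 = 0.26.
The CYP2D6 pathway (42% of clearance) falls to 0.12× activity: 0.42 × 0.12 = 0.0504.
Non-CYP routes (17%) are unchanged.
New clearance relative to baseline: 0.0644 + 0.26 + 0.0504 + 0.17 = 0.5448.
Steady-state concentration ∝ 1/CL: new value = 67 / 0.5448 = 1.2 × 10² μg/mL.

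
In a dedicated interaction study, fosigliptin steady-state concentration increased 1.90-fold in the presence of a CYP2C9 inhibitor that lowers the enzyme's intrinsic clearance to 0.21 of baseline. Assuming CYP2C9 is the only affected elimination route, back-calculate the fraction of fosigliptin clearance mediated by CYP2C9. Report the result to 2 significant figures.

Let x = fm,CYP2C9. Because steady-state concentration ∝ 1/CL, relative clearance fell to 1/1.90 = 0.5263.
Only the CYP2C9 route changed, so 0.5263 = x·0.21 + (1 − x), giving x = 0.60.

0.60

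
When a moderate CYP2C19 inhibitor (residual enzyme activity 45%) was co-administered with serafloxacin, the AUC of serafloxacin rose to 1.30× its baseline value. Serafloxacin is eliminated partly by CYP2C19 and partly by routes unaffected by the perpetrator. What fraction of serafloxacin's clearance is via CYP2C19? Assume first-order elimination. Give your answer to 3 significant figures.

0.420

CL'/CL = 1 / 1.30 = 0.7692
0.45·fm + (1 − fm) = 0.7692
fm = (0.7692 − 1) / (0.45 − 1) = 0.420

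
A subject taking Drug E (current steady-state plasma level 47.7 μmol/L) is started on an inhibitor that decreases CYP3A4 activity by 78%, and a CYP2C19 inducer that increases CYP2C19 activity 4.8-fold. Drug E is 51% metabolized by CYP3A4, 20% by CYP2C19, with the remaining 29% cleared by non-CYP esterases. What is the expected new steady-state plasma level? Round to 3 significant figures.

35.0 μmol/L

The CYP3A4 pathway (51% of clearance) is reduced to 0.22× activity: 0.51 × 0.22 = 0.1122.
The CYP2C19 pathway (20% of clearance) increases to 4.8× activity: 0.2 × 4.8 = 0.96.
The remaining 29% of clearance is unaffected.
CL_new/CL_old = 0.1122 + 0.96 + 0.29 = 1.3622.
Steady-state plasma level ∝ 1/CL: new value = 47.7 / 1.3622 = 35.0 μmol/L.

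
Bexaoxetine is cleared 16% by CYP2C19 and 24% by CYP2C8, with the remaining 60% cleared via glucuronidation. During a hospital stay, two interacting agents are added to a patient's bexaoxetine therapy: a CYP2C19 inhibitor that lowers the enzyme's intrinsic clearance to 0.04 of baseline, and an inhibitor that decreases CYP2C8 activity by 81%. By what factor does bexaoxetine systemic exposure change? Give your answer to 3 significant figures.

1.53

CYP2C19: 0.16 × 0.04 = 0.0064
CYP2C8: 0.24 × 0.19 = 0.0456
Other: 0.6 (unchanged)
Relative clearance = 0.0064 + 0.0456 + 0.6 = 0.652.
Because systemic exposure varies inversely with clearance, the combined effect is 1 / 0.652 = 1.53.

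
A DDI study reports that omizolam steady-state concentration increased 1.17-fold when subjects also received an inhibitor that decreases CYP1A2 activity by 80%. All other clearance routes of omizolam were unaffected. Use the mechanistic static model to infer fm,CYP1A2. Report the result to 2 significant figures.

0.18

Write x for the fraction cleared via CYP1A2. The observed steady-state concentration change means clearance fell to 1/1.17 = 0.8547 of baseline.
Setting x·0.2 + (1 − x) = 0.8547 and solving: x = (0.8547 − 1)/(0.2 − 1) = 0.18.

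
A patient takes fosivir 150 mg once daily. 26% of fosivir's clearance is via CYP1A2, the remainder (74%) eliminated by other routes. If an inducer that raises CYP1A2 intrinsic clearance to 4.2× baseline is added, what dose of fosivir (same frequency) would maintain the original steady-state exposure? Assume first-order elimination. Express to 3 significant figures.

The CYP1A2 pathway (26% of clearance) increases to 4.2× activity: 0.26 × 4.2 = 1.092.
Non-CYP routes (74%) are unchanged.
CL_new/CL_old = 1.092 + 0.74 = 1.832.
Exposure is unchanged when dose changes in proportion to clearance. New dose = 150 mg × 1.832 = 275 mg.

275 mg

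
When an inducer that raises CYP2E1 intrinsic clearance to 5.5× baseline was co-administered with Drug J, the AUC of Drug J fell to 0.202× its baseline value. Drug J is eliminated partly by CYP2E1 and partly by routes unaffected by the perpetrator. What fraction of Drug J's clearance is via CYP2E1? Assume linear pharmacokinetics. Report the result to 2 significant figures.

0.88

Call the CYP2E1 fraction fm. After the interaction, CL_new/CL_old = fm × 5.5 + (1 − fm).
AUC ratio = 1 / (new CL fraction), so new CL fraction = 1 / 0.202 = 4.95.
fm × 5.5 + 1 − fm = 4.95  ⇒  fm × (5.5 − 1) = 3.95  ⇒  fm = 0.88.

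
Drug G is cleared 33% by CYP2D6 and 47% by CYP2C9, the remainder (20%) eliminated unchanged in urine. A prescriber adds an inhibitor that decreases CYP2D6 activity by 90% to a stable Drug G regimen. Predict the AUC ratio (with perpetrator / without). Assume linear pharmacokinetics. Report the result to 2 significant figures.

1.4

CYP2D6: 0.33 × 0.1 = 0.033
CYP2C9: 0.47 (unchanged)
Other: 0.2 (unchanged)
Relative clearance = 0.033 + 0.47 + 0.2 = 0.703.
AUC ratio = CL_old/CL_new = 1 / 0.703 = 1.4.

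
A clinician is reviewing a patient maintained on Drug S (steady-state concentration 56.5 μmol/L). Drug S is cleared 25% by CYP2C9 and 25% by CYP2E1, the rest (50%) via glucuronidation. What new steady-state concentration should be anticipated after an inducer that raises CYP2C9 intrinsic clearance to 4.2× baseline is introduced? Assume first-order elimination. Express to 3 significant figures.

31.4 μmol/L

The CYP2C9 pathway (25% of clearance) rises to 4.2× activity: 0.25 × 4.2 = 1.05.
CYP2E1 (25%) and the residual 50% are unaffected.
New clearance relative to baseline: 1.05 + 0.25 + 0.5 = 1.8.
Steady-state concentration ∝ 1/CL, so new value = 56.5 / 1.8 = 31.4 μmol/L.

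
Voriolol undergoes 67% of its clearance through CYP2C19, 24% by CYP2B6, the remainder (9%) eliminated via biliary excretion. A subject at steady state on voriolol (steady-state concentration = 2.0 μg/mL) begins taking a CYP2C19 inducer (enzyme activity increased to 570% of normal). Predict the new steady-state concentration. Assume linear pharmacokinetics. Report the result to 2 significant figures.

0.48 μg/mL

The CYP2C19 pathway (67% of clearance) rises to 5.7× activity: 0.67 × 5.7 = 3.819.
CYP2B6 (24%) and the residual 9% are unaffected.
Relative clearance = 3.819 + 0.24 + 0.09 = 4.149.
With dosing unchanged, steady-state concentration scales as 1/CL: 2.0 / 4.149 = 0.48 μg/mL.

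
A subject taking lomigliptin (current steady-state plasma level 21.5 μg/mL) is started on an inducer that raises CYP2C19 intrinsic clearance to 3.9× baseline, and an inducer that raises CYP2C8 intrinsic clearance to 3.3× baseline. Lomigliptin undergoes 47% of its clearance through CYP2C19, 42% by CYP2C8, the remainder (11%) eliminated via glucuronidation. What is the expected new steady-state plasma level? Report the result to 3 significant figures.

The CYP2C19 pathway (47% of clearance) is boosted to 3.9× activity: 0.47 × 3.9 = 1.833.
The CYP2C8 pathway (42% of clearance) is boosted to 3.3× activity: 0.42 × 3.3 = 1.386.
Non-CYP routes (11%) are unchanged.
CL_new/CL_old = 1.833 + 1.386 + 0.11 = 3.329.
New steady-state plasma level = 21.5 / 3.329 = 6.46 μg/mL (concentration scales inversely with clearance).

6.46 μg/mL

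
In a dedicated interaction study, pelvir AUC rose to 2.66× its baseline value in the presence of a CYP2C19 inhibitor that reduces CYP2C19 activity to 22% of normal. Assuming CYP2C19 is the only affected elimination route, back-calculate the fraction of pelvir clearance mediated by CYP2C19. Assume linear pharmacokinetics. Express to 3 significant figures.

Let fm be the CYP2C19 fraction. New clearance relative to baseline = fm × 0.22 + (1 − fm).
AUC ratio = 1 / (new CL fraction), so new CL fraction = 1 / 2.66 = 0.3759.
fm × 0.22 + 1 − fm = 0.3759  ⇒  fm × (0.22 − 1) = −0.6241  ⇒  fm = 0.800.

0.800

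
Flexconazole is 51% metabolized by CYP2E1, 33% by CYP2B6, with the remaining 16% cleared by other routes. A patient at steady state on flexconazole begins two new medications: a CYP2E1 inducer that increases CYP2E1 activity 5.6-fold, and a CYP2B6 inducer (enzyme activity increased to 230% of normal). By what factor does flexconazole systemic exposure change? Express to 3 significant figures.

0.265

The CYP2E1 pathway (51% of clearance) increases to 5.6× activity: 0.51 × 5.6 = 2.856.
The CYP2B6 pathway (33% of clearance) is boosted to 2.3× activity: 0.33 × 2.3 = 0.759.
Non-CYP routes (16%) are unchanged.
Relative clearance = 2.856 + 0.759 + 0.16 = 3.775.
Net systemic exposure ratio = 1 / 3.775 = 0.265.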